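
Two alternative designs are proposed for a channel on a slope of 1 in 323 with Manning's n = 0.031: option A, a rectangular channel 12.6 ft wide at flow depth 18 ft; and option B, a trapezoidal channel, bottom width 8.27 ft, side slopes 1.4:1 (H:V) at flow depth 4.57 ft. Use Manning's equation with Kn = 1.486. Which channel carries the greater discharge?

channel A

Channel A: Flow area A = b·y = 12.6 × 18 = 226.8 ft². Wetted perimeter P = b + 2y = 12.6 + 2×18 = 48.6 ft. Hydraulic radius R = A/P = 226.8/48.6 = 4.667 ft. Q_A = (1.486/0.031)·226.8·4.667^(2/3)·√0.003096 = 1689 ft³/s.
Channel B: With bottom width b = 8.27 ft and side slope z = 1.4: A = (b + zy)y = (8.27 + 1.4×4.57)×4.57 = 67.03 ft²; P = b + 2y√(1+z²) = 8.27 + 2×4.57×1.72 = 24 ft. Hydraulic radius R = A/P = 67.03/24 = 2.794 ft. Q_B = (1.486/0.031)·67.03·2.794^(2/3)·√0.003096 = 354.6 ft³/s.
Q_A = 1689 ft³/s vs Q_B = 354.6 ft³/s, so channel A carries more.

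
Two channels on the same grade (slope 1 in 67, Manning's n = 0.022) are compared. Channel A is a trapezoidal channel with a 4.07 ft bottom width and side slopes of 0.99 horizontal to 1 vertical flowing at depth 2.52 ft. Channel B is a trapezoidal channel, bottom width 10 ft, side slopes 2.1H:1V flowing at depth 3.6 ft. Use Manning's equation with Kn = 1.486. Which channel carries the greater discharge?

channel B

Channel A: With bottom width b = 4.07 ft and side slope z = 0.99: A = (b + zy)y = (4.07 + 0.99×2.52)×2.52 = 16.54 ft²; P = b + 2y√(1+z²) = 4.07 + 2×2.52×1.407 = 11.16 ft. Hydraulic radius R = A/P = 16.54/11.16 = 1.482 ft. Q_A = (1.486/0.022)·16.54·1.482^(2/3)·√0.01493 = 177.5 ft³/s.
Channel B: With bottom width b = 10 ft and side slope z = 2.1: A = (b + zy)y = (10 + 2.1×3.6)×3.6 = 63.22 ft²; P = b + 2y√(1+z²) = 10 + 2×3.6×2.326 = 26.75 ft. Hydraulic radius R = A/P = 63.22/26.75 = 2.364 ft. Q_B = (1.486/0.022)·63.22·2.364^(2/3)·√0.01493 = 925.6 ft³/s.
Q_A = 177.5 ft³/s vs Q_B = 925.6 ft³/s, so channel B carries more.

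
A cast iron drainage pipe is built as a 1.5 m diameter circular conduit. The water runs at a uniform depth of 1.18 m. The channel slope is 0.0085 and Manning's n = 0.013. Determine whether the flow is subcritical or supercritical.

For a circular section of diameter D = 1.5 m at depth y = 1.18 m, the central angle is θ = 2 arccos(1 − 2y/D) = 4.363 rad. Then A = (D²/8)(θ − sin θ) = 1.491 m² and P = Dθ/2 = 3.272 m.
Hydraulic radius R = A/P = 1.491/3.272 = 0.4558 m.
V = (1/n) R^(2/3) √S = (1/0.013) × 0.4558^(2/3) × √0.0085 = 4.2 m/s. Hydraulic depth D_h = A/T = 1.491/1.229 = 1.213 m.
Froude number Fr = V/√(g·D_h) = 4.2/√(9.81×1.213) = 1.22, which is greater than 1, so the flow is supercritical.

supercritical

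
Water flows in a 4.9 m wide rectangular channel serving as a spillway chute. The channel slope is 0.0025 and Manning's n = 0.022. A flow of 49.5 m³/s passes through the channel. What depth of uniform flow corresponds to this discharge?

y_n = 3.49 m

Manning's equation rearranged: A R^(2/3) = nQ / (1·√S) = 0.022 × 49.5 / (√0.0025) = 21.78.
Trying y = 3.87 m: A R^(2/3) = 24.85 — too large.
Trying y = 3.09 m: A R^(2/3) = 18.65 — too small.
Trying y = 3.49 m: A R^(2/3) = 21.8 — matches.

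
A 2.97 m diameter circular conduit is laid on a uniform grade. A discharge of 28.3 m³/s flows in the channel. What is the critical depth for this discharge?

y_c = 2.33 m

At critical depth, Q² T / (g A³) = 1, i.e. A³/T = Q²/g = 28.3²/9.81 = 81.64.
Trying y = 1.91 m: A³/T = 36.69 — low.
Trying y = 2.76 m: A³/T = 198.6 — high.
Trying y = 2.33 m: A³/T = 81.16 — matches.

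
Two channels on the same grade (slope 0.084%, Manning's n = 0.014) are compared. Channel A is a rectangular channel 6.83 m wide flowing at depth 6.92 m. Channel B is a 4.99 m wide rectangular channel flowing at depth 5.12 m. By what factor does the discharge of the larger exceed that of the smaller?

2.27

Channel A: Flow area A = b·y = 6.83 × 6.92 = 47.26 m². Wetted perimeter P = b + 2y = 6.83 + 2×6.92 = 20.67 m. Hydraulic radius R = A/P = 47.26/20.67 = 2.287 m. Q_A = (1/0.014)·47.26·2.287^(2/3)·√0.00084 = 169.8 m³/s.
Channel B: Flow area A = b·y = 4.99 × 5.12 = 25.55 m². Wetted perimeter P = b + 2y = 4.99 + 2×5.12 = 15.23 m. Hydraulic radius R = A/P = 25.55/15.23 = 1.678 m. Q_B = (1/0.014)·25.55·1.678^(2/3)·√0.00084 = 74.67 m³/s.
The larger discharge is 169.8 m³/s and the smaller is 74.67 m³/s; the ratio is 2.27.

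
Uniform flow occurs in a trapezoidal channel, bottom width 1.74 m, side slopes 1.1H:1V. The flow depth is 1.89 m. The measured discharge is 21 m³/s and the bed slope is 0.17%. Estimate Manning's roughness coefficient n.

n = 0.014

With bottom width b = 1.74 m and side slope z = 1.1: A = (b + zy)y = (1.74 + 1.1×1.89)×1.89 = 7.218 m²; P = b + 2y√(1+z²) = 1.74 + 2×1.89×1.487 = 7.359 m.
Hydraulic radius R = A/P = 7.218/7.359 = 0.9808 m.
Rearranging Manning's equation: n = (1/Q) A R^(2/3) S^(1/2) = (1/21) × 7.218 × 0.9808^(2/3) × √0.0017 = 0.014.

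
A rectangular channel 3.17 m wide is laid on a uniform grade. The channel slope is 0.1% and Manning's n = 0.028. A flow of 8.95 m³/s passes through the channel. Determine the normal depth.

y_n = 2.54 m

Manning's equation rearranged: A R^(2/3) = nQ / (1·√S) = 0.028 × 8.95 / (√0.001) = 7.925.
Try y = 2.81 m: A R^(2/3) = 8.987 — over.
Try y = 1.99 m: A R^(2/3) = 5.803 — short.
Try y = 2.54 m: A R^(2/3) = 7.922 — matches.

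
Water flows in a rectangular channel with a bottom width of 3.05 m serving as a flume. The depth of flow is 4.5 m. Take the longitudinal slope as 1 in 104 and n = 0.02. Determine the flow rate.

Q = 73.4 m³/s

Flow area A = b·y = 3.05 × 4.5 = 13.72 m². Wetted perimeter P = b + 2y = 3.05 + 2×4.5 = 12.05 m.
Hydraulic radius R = A/P = 13.72/12.05 = 1.139 m.
Manning's equation: Q = (1/n) A R^(2/3) S^(1/2) = (1/0.02) × 13.72 × 1.139^(2/3) × 0.009615^(1/2) = 73.4 m³/s.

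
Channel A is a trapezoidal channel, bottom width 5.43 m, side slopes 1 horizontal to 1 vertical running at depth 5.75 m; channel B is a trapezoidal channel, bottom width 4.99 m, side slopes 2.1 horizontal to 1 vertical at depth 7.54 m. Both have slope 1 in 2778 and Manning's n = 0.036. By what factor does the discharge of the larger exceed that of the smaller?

Channel A: With bottom width b = 5.43 m and side slope z = 1: A = (b + zy)y = (5.43 + 1×5.75)×5.75 = 64.28 m²; P = b + 2y√(1+z²) = 5.43 + 2×5.75×1.414 = 21.69 m. Hydraulic radius R = A/P = 64.28/21.69 = 2.963 m. Q_A = (1/0.036)·64.28·2.963^(2/3)·√0.00036 = 69.9 m³/s.
Channel B: With bottom width b = 4.99 m and side slope z = 2.1: A = (b + zy)y = (4.99 + 2.1×7.54)×7.54 = 157 m²; P = b + 2y√(1+z²) = 4.99 + 2×7.54×2.326 = 40.07 m. Hydraulic radius R = A/P = 157/40.07 = 3.919 m. Q_B = (1/0.036)·157·3.919^(2/3)·√0.00036 = 205.7 m³/s.
The larger discharge is 205.7 m³/s and the smaller is 69.9 m³/s; the ratio is 2.94.

2.94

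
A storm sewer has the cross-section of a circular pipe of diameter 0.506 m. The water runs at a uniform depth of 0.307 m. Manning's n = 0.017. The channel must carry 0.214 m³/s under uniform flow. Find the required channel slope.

For a circular section of diameter D = 0.506 m at depth y = 0.307 m, the central angle is θ = 2 arccos(1 − 2y/D) = 3.572 rad. Then A = (D²/8)(θ − sin θ) = 0.1277 m² and P = Dθ/2 = 0.9037 m.
Hydraulic radius R = A/P = 0.1277/0.9037 = 0.1413 m.
From Manning's equation, S = [nQ / (1 A R^(2/3))]² = [0.017 × 0.214 / (1 × 0.1277 × 0.1413^(2/3))]² = 0.011.

S = 0.011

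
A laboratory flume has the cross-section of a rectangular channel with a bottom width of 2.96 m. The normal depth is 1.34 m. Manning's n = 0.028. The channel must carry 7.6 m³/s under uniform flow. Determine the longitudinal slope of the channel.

S = 0.0046

Flow area A = b·y = 2.96 × 1.34 = 3.966 m². Wetted perimeter P = b + 2y = 2.96 + 2×1.34 = 5.64 m.
Hydraulic radius R = A/P = 3.966/5.64 = 0.7033 m.
From Manning's equation, S = [nQ / (1 A R^(2/3))]² = [0.028 × 7.6 / (1 × 3.966 × 0.7033^(2/3))]² = 0.0046.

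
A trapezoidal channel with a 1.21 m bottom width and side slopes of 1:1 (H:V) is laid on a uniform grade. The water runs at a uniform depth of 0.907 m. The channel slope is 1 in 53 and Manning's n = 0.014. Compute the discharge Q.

With bottom width b = 1.21 m and side slope z = 1: A = (b + zy)y = (1.21 + 1×0.907)×0.907 = 1.92 m²; P = b + 2y√(1+z²) = 1.21 + 2×0.907×1.414 = 3.775 m.
Hydraulic radius R = A/P = 1.92/3.775 = 0.5086 m.
Manning's equation: Q = (1/n) A R^(2/3) S^(1/2) = (1/0.014) × 1.92 × 0.5086^(2/3) × 0.01887^(1/2) = 12 m³/s.

Q = 12 m³/s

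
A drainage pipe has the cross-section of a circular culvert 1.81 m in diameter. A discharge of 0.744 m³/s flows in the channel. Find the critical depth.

At critical depth, Q² T / (g A³) = 1, i.e. A³/T = Q²/g = 0.744²/9.81 = 0.05643.
Try y = 0.29 m: A³/T = 0.01422 — low.
Try y = 0.412 m: A³/T = 0.05633 — close enough.

y_c = 0.412 m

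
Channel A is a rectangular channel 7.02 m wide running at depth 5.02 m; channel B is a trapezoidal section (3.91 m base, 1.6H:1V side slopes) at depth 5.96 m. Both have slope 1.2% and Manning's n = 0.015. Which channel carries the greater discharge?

Channel A: Flow area A = b·y = 7.02 × 5.02 = 35.24 m². Wetted perimeter P = b + 2y = 7.02 + 2×5.02 = 17.06 m. Hydraulic radius R = A/P = 35.24/17.06 = 2.066 m. Q_A = (1/0.015)·35.24·2.066^(2/3)·√0.012 = 417.4 m³/s.
Channel B: With bottom width b = 3.91 m and side slope z = 1.6: A = (b + zy)y = (3.91 + 1.6×5.96)×5.96 = 80.14 m²; P = b + 2y√(1+z²) = 3.91 + 2×5.96×1.887 = 26.4 m. Hydraulic radius R = A/P = 80.14/26.4 = 3.035 m. Q_B = (1/0.015)·80.14·3.035^(2/3)·√0.012 = 1227 m³/s.
Q_A = 417.4 m³/s vs Q_B = 1227 m³/s, so channel B carries more.

channel B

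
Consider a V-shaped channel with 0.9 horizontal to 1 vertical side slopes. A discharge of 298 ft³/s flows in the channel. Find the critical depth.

At critical depth, Q² T / (g A³) = 1, i.e. A³/T = Q²/g = 298²/32.2 = 2758.
Try y = 4.5 ft: A³/T = 747.3 — short.
Try y = 5.84 ft: A³/T = 2751 — close enough.

y_c = 5.84 ft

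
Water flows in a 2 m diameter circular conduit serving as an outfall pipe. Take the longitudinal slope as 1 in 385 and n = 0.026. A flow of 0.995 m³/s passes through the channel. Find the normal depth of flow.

y_n = 0.691 m

Manning's equation rearranged: A R^(2/3) = nQ / (1·√S) = 0.026 × 0.995 / (√0.002597) = 0.5076.
At y = 0.58 m: A R^(2/3) = 0.3629 — short.
At y = 0.691 m: A R^(2/3) = 0.5078 — ≈ 0.5076.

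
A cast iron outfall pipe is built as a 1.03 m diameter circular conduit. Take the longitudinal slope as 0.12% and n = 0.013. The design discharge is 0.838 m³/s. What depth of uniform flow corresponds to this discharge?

y_n = 0.788 m

Manning's equation rearranged: A R^(2/3) = nQ / (1·√S) = 0.013 × 0.838 / (√0.0012) = 0.3145.
Try y = 0.619 m: A R^(2/3) = 0.2271 — low.
Try y = 0.925 m: A R^(2/3) = 0.3591 — high.
Try y = 0.788 m: A R^(2/3) = 0.3146 — matches.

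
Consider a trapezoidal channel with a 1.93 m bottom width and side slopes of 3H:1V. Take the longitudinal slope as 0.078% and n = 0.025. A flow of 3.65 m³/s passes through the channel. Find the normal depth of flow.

y_n = 0.969 m

Manning's equation rearranged: A R^(2/3) = nQ / (1·√S) = 0.025 × 3.65 / (√0.00078) = 3.267.
Trying y = 1.13 m: A R^(2/3) = 4.568 — high.
Trying y = 0.969 m: A R^(2/3) = 3.266 — matches.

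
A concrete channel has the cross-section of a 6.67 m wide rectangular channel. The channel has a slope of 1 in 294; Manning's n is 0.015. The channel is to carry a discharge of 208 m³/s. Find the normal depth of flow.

y_n = 5.04 m

Manning's equation rearranged: A R^(2/3) = nQ / (1·√S) = 0.015 × 208 / (√0.003401) = 53.5.
Trying y = 3.52 m: A R^(2/3) = 33.61 — short.
Trying y = 5.57 m: A R^(2/3) = 60.65 — over.
Trying y = 5.04 m: A R^(2/3) = 53.49 — matches.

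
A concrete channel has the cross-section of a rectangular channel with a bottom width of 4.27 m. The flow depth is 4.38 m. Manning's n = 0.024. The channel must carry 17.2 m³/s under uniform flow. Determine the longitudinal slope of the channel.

Flow area A = b·y = 4.27 × 4.38 = 18.7 m². Wetted perimeter P = b + 2y = 4.27 + 2×4.38 = 13.03 m.
Hydraulic radius R = A/P = 18.7/13.03 = 1.435 m.
From Manning's equation, S = [nQ / (1 A R^(2/3))]² = [0.024 × 17.2 / (1 × 18.7 × 1.435^(2/3))]² = 0.000301.

S = 0.000301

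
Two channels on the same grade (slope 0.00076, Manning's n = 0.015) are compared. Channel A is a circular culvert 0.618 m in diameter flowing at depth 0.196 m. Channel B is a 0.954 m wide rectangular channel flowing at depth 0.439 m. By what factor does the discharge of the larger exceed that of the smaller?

8.32

Channel A: For a circular section of diameter D = 0.618 m at depth y = 0.196 m, the central angle is θ = 2 arccos(1 − 2y/D) = 2.393 rad. Then A = (D²/8)(θ − sin θ) = 0.08174 m² and P = Dθ/2 = 0.7394 m. Hydraulic radius R = A/P = 0.08174/0.7394 = 0.1105 m. Q_A = (1/0.015)·0.08174·0.1105^(2/3)·√0.00076 = 0.0346 m³/s.
Channel B: Flow area A = b·y = 0.954 × 0.439 = 0.4188 m². Wetted perimeter P = b + 2y = 0.954 + 2×0.439 = 1.832 m. Hydraulic radius R = A/P = 0.4188/1.832 = 0.2286 m. Q_B = (1/0.015)·0.4188·0.2286^(2/3)·√0.00076 = 0.2878 m³/s.
The larger discharge is 0.2878 m³/s and the smaller is 0.0346 m³/s; the ratio is 8.32.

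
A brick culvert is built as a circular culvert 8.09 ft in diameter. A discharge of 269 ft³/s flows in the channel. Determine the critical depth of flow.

At critical depth, Q² T / (g A³) = 1, i.e. A³/T = Q²/g = 269²/32.2 = 2247.
At y = 2.84 ft: A³/T = 540.3 — low.
At y = 4.52 ft: A³/T = 3207 — high.
At y = 4.12 ft: A³/T = 2251 — close enough.

y_c = 4.12 ft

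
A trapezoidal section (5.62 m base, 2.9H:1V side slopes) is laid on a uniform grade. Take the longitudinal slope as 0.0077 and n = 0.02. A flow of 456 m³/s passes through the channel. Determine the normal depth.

Manning's equation rearranged: A R^(2/3) = nQ / (1·√S) = 0.02 × 456 / (√0.0077) = 103.9.
At y = 4.19 m: A R^(2/3) = 132.6 — over.
At y = 3.27 m: A R^(2/3) = 76.37 — short.
At y = 3.76 m: A R^(2/3) = 104 — ≈ 103.9.

y_n = 3.76 m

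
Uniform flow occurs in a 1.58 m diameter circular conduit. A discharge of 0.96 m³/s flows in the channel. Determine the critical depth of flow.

y_c = 0.488 m

At critical depth, Q² T / (g A³) = 1, i.e. A³/T = Q²/g = 0.96²/9.81 = 0.09394.
Try y = 0.625 m: A³/T = 0.2431 — too large.
Try y = 0.384 m: A³/T = 0.03687 — too small.
Try y = 0.488 m: A³/T = 0.09359 — ≈ 0.09394.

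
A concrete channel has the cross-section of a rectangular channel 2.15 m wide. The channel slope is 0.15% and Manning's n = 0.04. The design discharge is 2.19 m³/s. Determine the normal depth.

y_n = 1.45 m

Manning's equation rearranged: A R^(2/3) = nQ / (1·√S) = 0.04 × 2.19 / (√0.0015) = 2.262.
Try y = 1.01 m: A R^(2/3) = 1.406 — short.
Try y = 1.83 m: A R^(2/3) = 3.034 — over.
Try y = 1.45 m: A R^(2/3) = 2.26 — ≈ 2.262.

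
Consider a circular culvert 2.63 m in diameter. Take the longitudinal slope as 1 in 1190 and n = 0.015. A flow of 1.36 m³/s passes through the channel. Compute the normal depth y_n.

y_n = 0.737 m

Manning's equation rearranged: A R^(2/3) = nQ / (1·√S) = 0.015 × 1.36 / (√0.0008403) = 0.7037.
Trying y = 0.843 m: A R^(2/3) = 0.9138 — too large.
Trying y = 0.655 m: A R^(2/3) = 0.5584 — too small.
Trying y = 0.737 m: A R^(2/3) = 0.7045 — close enough.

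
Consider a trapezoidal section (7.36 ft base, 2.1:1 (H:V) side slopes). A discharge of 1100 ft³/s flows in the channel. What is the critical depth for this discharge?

y_c = 5.52 ft

At critical depth, Q² T / (g A³) = 1, i.e. A³/T = Q²/g = 1100²/32.2 = 37580.
Try y = 6.39 ft: A³/T = 68450 — high.
Try y = 3.78 ft: A³/T = 8322 — low.
Try y = 5.52 ft: A³/T = 37480 — close enough.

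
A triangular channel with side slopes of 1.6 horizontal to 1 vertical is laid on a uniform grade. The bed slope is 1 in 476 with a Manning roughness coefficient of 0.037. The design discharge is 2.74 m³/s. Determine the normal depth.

y_n = 1.4 m

Manning's equation rearranged: A R^(2/3) = nQ / (1·√S) = 0.037 × 2.74 / (√0.002101) = 2.212.
At y = 0.985 m: A R^(2/3) = 0.8673 — too small.
At y = 1.52 m: A R^(2/3) = 2.758 — too large.
At y = 1.4 m: A R^(2/3) = 2.215 — matches.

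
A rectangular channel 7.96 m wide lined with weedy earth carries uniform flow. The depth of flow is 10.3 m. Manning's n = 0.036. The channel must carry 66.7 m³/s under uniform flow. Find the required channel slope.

Flow area A = b·y = 7.96 × 10.3 = 81.99 m². Wetted perimeter P = b + 2y = 7.96 + 2×10.3 = 28.56 m.
Hydraulic radius R = A/P = 81.99/28.56 = 2.871 m.
From Manning's equation, S = [nQ / (1 A R^(2/3))]² = [0.036 × 66.7 / (1 × 81.99 × 2.871^(2/3))]² = 0.00021.

S = 0.00021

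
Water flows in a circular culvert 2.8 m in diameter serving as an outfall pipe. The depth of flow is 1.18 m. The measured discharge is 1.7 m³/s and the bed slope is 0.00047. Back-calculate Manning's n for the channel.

For a circular section of diameter D = 2.8 m at depth y = 1.18 m, the central angle is θ = 2 arccos(1 − 2y/D) = 2.826 rad. Then A = (D²/8)(θ − sin θ) = 2.465 m² and P = Dθ/2 = 3.956 m.
Hydraulic radius R = A/P = 2.465/3.956 = 0.6231 m.
Rearranging Manning's equation: n = (1/Q) A R^(2/3) S^(1/2) = (1/1.7) × 2.465 × 0.6231^(2/3) × √0.00047 = 0.0229.

n = 0.0229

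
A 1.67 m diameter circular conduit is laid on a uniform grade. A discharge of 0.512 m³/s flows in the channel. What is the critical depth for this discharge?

At critical depth, Q² T / (g A³) = 1, i.e. A³/T = Q²/g = 0.512²/9.81 = 0.02672.
At y = 0.429 m: A³/T = 0.06036 — high.
At y = 0.348 m: A³/T = 0.02666 — matches.

y_c = 0.348 m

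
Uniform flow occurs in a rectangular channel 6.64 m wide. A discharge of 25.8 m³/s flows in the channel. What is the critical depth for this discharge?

y_c = 1.15 m

For a rectangular channel, critical depth y_c = (q²/g)^(1/3) where q = Q/b = 25.8/6.64 = 3.886 m²/s.
So y_c = (3.886²/9.81)^(1/3) = 1.15 m.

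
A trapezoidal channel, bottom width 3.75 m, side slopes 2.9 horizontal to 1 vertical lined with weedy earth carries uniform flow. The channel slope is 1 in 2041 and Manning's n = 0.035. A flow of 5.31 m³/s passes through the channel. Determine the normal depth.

Manning's equation rearranged: A R^(2/3) = nQ / (1·√S) = 0.035 × 5.31 / (√0.00049) = 8.396.
Try y = 0.954 m: A R^(2/3) = 4.652 — short.
Try y = 1.28 m: A R^(2/3) = 8.389 — ≈ 8.396.

y_n = 1.28 m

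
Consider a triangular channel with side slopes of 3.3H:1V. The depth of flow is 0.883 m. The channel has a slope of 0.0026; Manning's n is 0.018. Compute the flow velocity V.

V = 1.6 m/s

For a triangular section with side slope z = 3.3: A = zy² = 3.3×0.883² = 2.573 m²; P = 2y√(1+z²) = 2×0.883×3.448 = 6.089 m.
Hydraulic radius R = A/P = 2.573/6.089 = 0.4225 m.
From Manning's equation, V = (1/n) R^(2/3) S^(1/2) = (1/0.018) × 0.4225^(2/3) × 0.0026^(1/2) = 1.6 m/s.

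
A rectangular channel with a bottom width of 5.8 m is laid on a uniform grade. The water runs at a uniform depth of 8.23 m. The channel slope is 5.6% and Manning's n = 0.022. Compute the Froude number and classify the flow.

supercritical

Flow area A = b·y = 5.8 × 8.23 = 47.73 m². Wetted perimeter P = b + 2y = 5.8 + 2×8.23 = 22.26 m.
Hydraulic radius R = A/P = 47.73/22.26 = 2.144 m.
V = (1/n) R^(2/3) √S = (1/0.022) × 2.144^(2/3) × √0.056 = 17.89 m/s. Hydraulic depth D_h = A/T = 47.73/5.8 = 8.23 m.
Froude number Fr = V/√(g·D_h) = 17.89/√(9.81×8.23) = 1.99, which is greater than 1, so the flow is supercritical.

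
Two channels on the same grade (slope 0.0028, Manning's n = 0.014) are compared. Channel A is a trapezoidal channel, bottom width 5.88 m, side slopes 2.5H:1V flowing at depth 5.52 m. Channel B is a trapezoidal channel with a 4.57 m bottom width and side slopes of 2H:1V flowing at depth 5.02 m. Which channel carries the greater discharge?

channel A

Channel A: With bottom width b = 5.88 m and side slope z = 2.5: A = (b + zy)y = (5.88 + 2.5×5.52)×5.52 = 108.6 m²; P = b + 2y√(1+z²) = 5.88 + 2×5.52×2.693 = 35.61 m. Hydraulic radius R = A/P = 108.6/35.61 = 3.051 m. Q_A = (1/0.014)·108.6·3.051^(2/3)·√0.0028 = 863.7 m³/s.
Channel B: With bottom width b = 4.57 m and side slope z = 2: A = (b + zy)y = (4.57 + 2×5.02)×5.02 = 73.34 m²; P = b + 2y√(1+z²) = 4.57 + 2×5.02×2.236 = 27.02 m. Hydraulic radius R = A/P = 73.34/27.02 = 2.714 m. Q_B = (1/0.014)·73.34·2.714^(2/3)·√0.0028 = 539.4 m³/s.
Q_A = 863.7 m³/s vs Q_B = 539.4 m³/s, so channel A carries more.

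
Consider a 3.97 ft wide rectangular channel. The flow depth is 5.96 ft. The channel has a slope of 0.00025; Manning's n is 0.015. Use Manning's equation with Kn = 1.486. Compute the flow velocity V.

Flow area A = b·y = 3.97 × 5.96 = 23.66 ft². Wetted perimeter P = b + 2y = 3.97 + 2×5.96 = 15.89 ft.
Hydraulic radius R = A/P = 23.66/15.89 = 1.489 ft.
From Manning's equation, V = (1.486/n) R^(2/3) S^(1/2) = (1.486/0.015) × 1.489^(2/3) × 0.00025^(1/2) = 2.04 ft/s.

V = 2.04 ft/s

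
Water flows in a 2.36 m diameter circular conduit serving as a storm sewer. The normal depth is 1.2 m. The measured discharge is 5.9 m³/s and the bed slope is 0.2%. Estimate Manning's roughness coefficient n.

n = 0.012

For a circular section of diameter D = 2.36 m at depth y = 1.2 m, the central angle is θ = 2 arccos(1 − 2y/D) = 3.175 rad. Then A = (D²/8)(θ − sin θ) = 2.234 m² and P = Dθ/2 = 3.747 m.
Hydraulic radius R = A/P = 2.234/3.747 = 0.5963 m.
Rearranging Manning's equation: n = (1/Q) A R^(2/3) S^(1/2) = (1/5.9) × 2.234 × 0.5963^(2/3) × √0.002 = 0.012.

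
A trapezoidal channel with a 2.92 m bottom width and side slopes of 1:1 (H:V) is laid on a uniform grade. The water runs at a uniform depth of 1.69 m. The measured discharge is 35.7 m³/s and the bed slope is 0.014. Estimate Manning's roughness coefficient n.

With bottom width b = 2.92 m and side slope z = 1: A = (b + zy)y = (2.92 + 1×1.69)×1.69 = 7.791 m²; P = b + 2y√(1+z²) = 2.92 + 2×1.69×1.414 = 7.7 m.
Hydraulic radius R = A/P = 7.791/7.7 = 1.012 m.
Rearranging Manning's equation: n = (1/Q) A R^(2/3) S^(1/2) = (1/35.7) × 7.791 × 1.012^(2/3) × √0.014 = 0.026.

n = 0.026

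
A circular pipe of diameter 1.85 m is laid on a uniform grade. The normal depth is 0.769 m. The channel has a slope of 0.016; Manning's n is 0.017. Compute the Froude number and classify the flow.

supercritical

For a circular section of diameter D = 1.85 m at depth y = 0.769 m, the central angle is θ = 2 arccos(1 − 2y/D) = 2.803 rad. Then A = (D²/8)(θ − sin θ) = 1.057 m² and P = Dθ/2 = 2.592 m.
Hydraulic radius R = A/P = 1.057/2.592 = 0.4076 m.
V = (1/n) R^(2/3) √S = (1/0.017) × 0.4076^(2/3) × √0.016 = 4.091 m/s. Hydraulic depth D_h = A/T = 1.057/1.824 = 0.5795 m.
Froude number Fr = V/√(g·D_h) = 4.091/√(9.81×0.5795) = 1.72, which is greater than 1, so the flow is supercritical.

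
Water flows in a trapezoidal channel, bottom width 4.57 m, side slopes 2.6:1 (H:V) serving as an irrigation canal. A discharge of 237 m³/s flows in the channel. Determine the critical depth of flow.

y_c = 3.65 m

At critical depth, Q² T / (g A³) = 1, i.e. A³/T = Q²/g = 237²/9.81 = 5726.
At y = 2.63 m: A³/T = 1480 — short.
At y = 3.65 m: A³/T = 5739 — ≈ 5726.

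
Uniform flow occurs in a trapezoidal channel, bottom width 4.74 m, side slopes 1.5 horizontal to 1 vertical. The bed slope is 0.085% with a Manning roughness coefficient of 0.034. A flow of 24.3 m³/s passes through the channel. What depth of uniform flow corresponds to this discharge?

y_n = 2.5 m

Manning's equation rearranged: A R^(2/3) = nQ / (1·√S) = 0.034 × 24.3 / (√0.00085) = 28.34.
Try y = 1.72 m: A R^(2/3) = 13.83 — low.
Try y = 2.78 m: A R^(2/3) = 34.97 — high.
Try y = 2.5 m: A R^(2/3) = 28.34 — matches.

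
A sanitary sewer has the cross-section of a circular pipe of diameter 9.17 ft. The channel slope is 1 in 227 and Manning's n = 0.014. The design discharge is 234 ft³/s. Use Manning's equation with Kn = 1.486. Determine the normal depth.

y_n = 3.38 ft

Manning's equation rearranged: A R^(2/3) = nQ / (1.486·√S) = 0.014 × 234 / (1.486 × √0.004405) = 33.22.
At y = 2.48 ft: A R^(2/3) = 18.37 — low.
At y = 3.38 ft: A R^(2/3) = 33.27 — close enough.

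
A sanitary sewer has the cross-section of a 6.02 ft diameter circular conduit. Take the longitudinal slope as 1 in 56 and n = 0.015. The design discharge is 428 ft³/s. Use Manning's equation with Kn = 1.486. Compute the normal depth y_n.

Manning's equation rearranged: A R^(2/3) = nQ / (1.486·√S) = 0.015 × 428 / (1.486 × √0.01786) = 32.33.
Try y = 5.06 ft: A R^(2/3) = 38.19 — too large.
Try y = 3.5 ft: A R^(2/3) = 23.92 — too small.
Try y = 4.32 ft: A R^(2/3) = 32.31 — matches.

y_n = 4.32 ft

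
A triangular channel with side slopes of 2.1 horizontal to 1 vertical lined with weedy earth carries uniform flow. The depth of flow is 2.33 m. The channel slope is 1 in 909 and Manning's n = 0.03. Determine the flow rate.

Q = 13 m³/s

For a triangular section with side slope z = 2.1: A = zy² = 2.1×2.33² = 11.4 m²; P = 2y√(1+z²) = 2×2.33×2.326 = 10.84 m.
Hydraulic radius R = A/P = 11.4/10.84 = 1.052 m.
Manning's equation: Q = (1/n) A R^(2/3) S^(1/2) = (1/0.03) × 11.4 × 1.052^(2/3) × 0.0011^(1/2) = 13 m³/s.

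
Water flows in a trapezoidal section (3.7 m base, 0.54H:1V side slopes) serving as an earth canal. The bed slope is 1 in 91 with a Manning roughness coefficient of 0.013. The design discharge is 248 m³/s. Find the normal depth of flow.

y_n = 3.72 m

Manning's equation rearranged: A R^(2/3) = nQ / (1·√S) = 0.013 × 248 / (√0.01099) = 30.75.
Trying y = 3.12 m: A R^(2/3) = 22.57 — low.
Trying y = 4.24 m: A R^(2/3) = 39.01 — high.
Trying y = 3.72 m: A R^(2/3) = 30.81 — ≈ 30.75.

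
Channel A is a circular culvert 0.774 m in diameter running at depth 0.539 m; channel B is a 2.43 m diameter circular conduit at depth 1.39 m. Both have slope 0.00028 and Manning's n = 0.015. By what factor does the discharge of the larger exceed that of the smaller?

15.9

Channel A: For a circular section of diameter D = 0.774 m at depth y = 0.539 m, the central angle is θ = 2 arccos(1 − 2y/D) = 3.949 rad. Then A = (D²/8)(θ − sin θ) = 0.3498 m² and P = Dθ/2 = 1.528 m. Hydraulic radius R = A/P = 0.3498/1.528 = 0.2289 m. Q_A = (1/0.015)·0.3498·0.2289^(2/3)·√0.00028 = 0.146 m³/s.
Channel B: For a circular section of diameter D = 2.43 m at depth y = 1.39 m, the central angle is θ = 2 arccos(1 − 2y/D) = 3.431 rad. Then A = (D²/8)(θ − sin θ) = 2.743 m² and P = Dθ/2 = 4.168 m. Hydraulic radius R = A/P = 2.743/4.168 = 0.658 m. Q_B = (1/0.015)·2.743·0.658^(2/3)·√0.00028 = 2.315 m³/s.
The larger discharge is 2.315 m³/s and the smaller is 0.146 m³/s; the ratio is 15.9.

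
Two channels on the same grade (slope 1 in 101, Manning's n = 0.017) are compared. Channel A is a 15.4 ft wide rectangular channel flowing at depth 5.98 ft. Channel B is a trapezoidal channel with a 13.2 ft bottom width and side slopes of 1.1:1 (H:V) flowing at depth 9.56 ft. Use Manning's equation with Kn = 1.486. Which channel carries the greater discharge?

Channel A: Flow area A = b·y = 15.4 × 5.98 = 92.09 ft². Wetted perimeter P = b + 2y = 15.4 + 2×5.98 = 27.36 ft. Hydraulic radius R = A/P = 92.09/27.36 = 3.366 ft. Q_A = (1.486/0.017)·92.09·3.366^(2/3)·√0.009901 = 1799 ft³/s.
Channel B: With bottom width b = 13.2 ft and side slope z = 1.1: A = (b + zy)y = (13.2 + 1.1×9.56)×9.56 = 226.7 ft²; P = b + 2y√(1+z²) = 13.2 + 2×9.56×1.487 = 41.62 ft. Hydraulic radius R = A/P = 226.7/41.62 = 5.447 ft. Q_B = (1.486/0.017)·226.7·5.447^(2/3)·√0.009901 = 6105 ft³/s.
Q_A = 1799 ft³/s vs Q_B = 6105 ft³/s, so channel B carries more.

channel B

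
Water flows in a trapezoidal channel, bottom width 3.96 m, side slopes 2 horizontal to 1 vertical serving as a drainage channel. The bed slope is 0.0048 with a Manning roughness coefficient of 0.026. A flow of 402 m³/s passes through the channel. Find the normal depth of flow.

y_n = 5.27 m

Manning's equation rearranged: A R^(2/3) = nQ / (1·√S) = 0.026 × 402 / (√0.0048) = 150.9.
Trying y = 3.97 m: A R^(2/3) = 79.32 — too small.
Trying y = 5.27 m: A R^(2/3) = 150.9 — close enough.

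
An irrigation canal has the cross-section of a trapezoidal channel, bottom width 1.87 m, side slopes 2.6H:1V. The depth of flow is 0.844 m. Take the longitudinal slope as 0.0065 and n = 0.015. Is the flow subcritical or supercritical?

supercritical

With bottom width b = 1.87 m and side slope z = 2.6: A = (b + zy)y = (1.87 + 2.6×0.844)×0.844 = 3.43 m²; P = b + 2y√(1+z²) = 1.87 + 2×0.844×2.786 = 6.572 m.
Hydraulic radius R = A/P = 3.43/6.572 = 0.5219 m.
V = (1/n) R^(2/3) √S = (1/0.015) × 0.5219^(2/3) × √0.0065 = 3.484 m/s. Hydraulic depth D_h = A/T = 3.43/6.259 = 0.5481 m.
Froude number Fr = V/√(g·D_h) = 3.484/√(9.81×0.5481) = 1.5, which is greater than 1, so the flow is supercritical.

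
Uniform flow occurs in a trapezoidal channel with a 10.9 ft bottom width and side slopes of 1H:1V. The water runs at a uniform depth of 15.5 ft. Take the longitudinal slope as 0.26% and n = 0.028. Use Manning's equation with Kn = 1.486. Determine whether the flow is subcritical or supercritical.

With bottom width b = 10.9 ft and side slope z = 1: A = (b + zy)y = (10.9 + 1×15.5)×15.5 = 409.2 ft²; P = b + 2y√(1+z²) = 10.9 + 2×15.5×1.414 = 54.74 ft.
Hydraulic radius R = A/P = 409.2/54.74 = 7.475 ft.
V = (1.486/n) R^(2/3) √S = (1.486/0.028) × 7.475^(2/3) × √0.0026 = 10.35 ft/s. Hydraulic depth D_h = A/T = 409.2/41.9 = 9.766 ft.
Froude number Fr = V/√(g·D_h) = 10.35/√(32.2×9.766) = 0.583, which is less than 1, so the flow is subcritical.

subcritical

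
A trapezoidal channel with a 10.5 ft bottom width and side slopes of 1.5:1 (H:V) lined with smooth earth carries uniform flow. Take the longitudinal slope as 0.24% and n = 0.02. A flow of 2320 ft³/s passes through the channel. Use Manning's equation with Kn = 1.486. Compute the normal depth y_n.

y_n = 9.02 ft

Manning's equation rearranged: A R^(2/3) = nQ / (1.486·√S) = 0.02 × 2320 / (1.486 × √0.0024) = 637.4.
Try y = 11.5 ft: A R^(2/3) = 1070 — over.
Try y = 9.02 ft: A R^(2/3) = 637 — close enough.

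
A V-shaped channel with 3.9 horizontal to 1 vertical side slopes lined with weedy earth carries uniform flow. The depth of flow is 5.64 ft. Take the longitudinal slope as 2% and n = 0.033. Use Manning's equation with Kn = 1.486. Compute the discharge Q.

Q = 1540 ft³/s

For a triangular section with side slope z = 3.9: A = zy² = 3.9×5.64² = 124.1 ft²; P = 2y√(1+z²) = 2×5.64×4.026 = 45.42 ft.
Hydraulic radius R = A/P = 124.1/45.42 = 2.732 ft.
Manning's equation: Q = (1.486/n) A R^(2/3) S^(1/2) = (1.486/0.033) × 124.1 × 2.732^(2/3) × 0.02^(1/2) = 1540 ft³/s.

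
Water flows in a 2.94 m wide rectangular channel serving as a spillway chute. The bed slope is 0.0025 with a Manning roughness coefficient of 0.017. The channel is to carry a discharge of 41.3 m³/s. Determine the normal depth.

Manning's equation rearranged: A R^(2/3) = nQ / (1·√S) = 0.017 × 41.3 / (√0.0025) = 14.04.
Trying y = 3.75 m: A R^(2/3) = 11.43 — too small.
Trying y = 5.35 m: A R^(2/3) = 17.3 — too large.
Trying y = 4.47 m: A R^(2/3) = 14.06 — ≈ 14.04.

y_n = 4.47 m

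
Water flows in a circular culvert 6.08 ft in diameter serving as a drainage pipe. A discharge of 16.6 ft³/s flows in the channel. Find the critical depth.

y_c = 1.06 ft

At critical depth, Q² T / (g A³) = 1, i.e. A³/T = Q²/g = 16.6²/32.2 = 8.558.
Trying y = 1.23 ft: A³/T = 15.19 — over.
Trying y = 0.818 ft: A³/T = 3.055 — short.
Trying y = 1.06 ft: A³/T = 8.475 — ≈ 8.558.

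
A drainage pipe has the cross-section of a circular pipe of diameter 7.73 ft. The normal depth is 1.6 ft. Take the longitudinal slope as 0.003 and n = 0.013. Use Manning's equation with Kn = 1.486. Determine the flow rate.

Q = 42.8 ft³/s

For a circular section of diameter D = 7.73 ft at depth y = 1.6 ft, the central angle is θ = 2 arccos(1 − 2y/D) = 1.889 rad. Then A = (D²/8)(θ − sin θ) = 7.018 ft² and P = Dθ/2 = 7.302 ft.
Hydraulic radius R = A/P = 7.018/7.302 = 0.9611 ft.
Manning's equation: Q = (1.486/n) A R^(2/3) S^(1/2) = (1.486/0.013) × 7.018 × 0.9611^(2/3) × 0.003^(1/2) = 42.8 ft³/s.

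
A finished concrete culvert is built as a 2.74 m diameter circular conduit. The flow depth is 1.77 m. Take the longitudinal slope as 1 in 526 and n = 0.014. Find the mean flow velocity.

For a circular section of diameter D = 2.74 m at depth y = 1.77 m, the central angle is θ = 2 arccos(1 − 2y/D) = 3.734 rad. Then A = (D²/8)(θ − sin θ) = 4.028 m² and P = Dθ/2 = 5.116 m.
Hydraulic radius R = A/P = 4.028/5.116 = 0.7875 m.
From Manning's equation, V = (1/n) R^(2/3) S^(1/2) = (1/0.014) × 0.7875^(2/3) × 0.001901^(1/2) = 2.66 m/s.

V = 2.66 m/s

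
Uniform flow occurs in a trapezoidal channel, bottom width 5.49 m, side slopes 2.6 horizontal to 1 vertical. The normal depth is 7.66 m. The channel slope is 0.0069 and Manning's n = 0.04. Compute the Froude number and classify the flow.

With bottom width b = 5.49 m and side slope z = 2.6: A = (b + zy)y = (5.49 + 2.6×7.66)×7.66 = 194.6 m²; P = b + 2y√(1+z²) = 5.49 + 2×7.66×2.786 = 48.17 m.
Hydraulic radius R = A/P = 194.6/48.17 = 4.04 m.
V = (1/n) R^(2/3) √S = (1/0.04) × 4.04^(2/3) × √0.0069 = 5.268 m/s. Hydraulic depth D_h = A/T = 194.6/45.32 = 4.294 m.
Froude number Fr = V/√(g·D_h) = 5.268/√(9.81×4.294) = 0.812, which is less than 1, so the flow is subcritical.

subcritical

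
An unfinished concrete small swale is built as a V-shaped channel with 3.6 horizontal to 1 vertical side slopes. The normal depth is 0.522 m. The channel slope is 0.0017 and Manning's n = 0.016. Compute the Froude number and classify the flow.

For a triangular section with side slope z = 3.6: A = zy² = 3.6×0.522² = 0.9809 m²; P = 2y√(1+z²) = 2×0.522×3.736 = 3.901 m.
Hydraulic radius R = A/P = 0.9809/3.901 = 0.2515 m.
V = (1/n) R^(2/3) √S = (1/0.016) × 0.2515^(2/3) × √0.0017 = 1.027 m/s. Hydraulic depth D_h = A/T = 0.9809/3.758 = 0.261 m.
Froude number Fr = V/√(g·D_h) = 1.027/√(9.81×0.261) = 0.642, which is less than 1, so the flow is subcritical.

subcritical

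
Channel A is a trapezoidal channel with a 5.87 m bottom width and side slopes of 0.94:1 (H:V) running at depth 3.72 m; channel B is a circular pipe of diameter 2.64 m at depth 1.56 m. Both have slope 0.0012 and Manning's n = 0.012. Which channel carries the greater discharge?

channel A

Channel A: With bottom width b = 5.87 m and side slope z = 0.94: A = (b + zy)y = (5.87 + 0.94×3.72)×3.72 = 34.84 m²; P = b + 2y√(1+z²) = 5.87 + 2×3.72×1.372 = 16.08 m. Hydraulic radius R = A/P = 34.84/16.08 = 2.167 m. Q_A = (1/0.012)·34.84·2.167^(2/3)·√0.0012 = 168.4 m³/s.
Channel B: For a circular section of diameter D = 2.64 m at depth y = 1.56 m, the central angle is θ = 2 arccos(1 − 2y/D) = 3.507 rad. Then A = (D²/8)(θ − sin θ) = 3.367 m² and P = Dθ/2 = 4.63 m. Hydraulic radius R = A/P = 3.367/4.63 = 0.7273 m. Q_B = (1/0.012)·3.367·0.7273^(2/3)·√0.0012 = 7.861 m³/s.
Q_A = 168.4 m³/s vs Q_B = 7.861 m³/s, so channel A carries more.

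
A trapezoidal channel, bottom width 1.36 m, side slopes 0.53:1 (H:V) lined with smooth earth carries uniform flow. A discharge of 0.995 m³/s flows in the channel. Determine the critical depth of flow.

At critical depth, Q² T / (g A³) = 1, i.e. A³/T = Q²/g = 0.995²/9.81 = 0.1009.
At y = 0.303 m: A³/T = 0.05818 — low.
At y = 0.401 m: A³/T = 0.1405 — high.
At y = 0.361 m: A³/T = 0.1008 — ≈ 0.1009.

y_c = 0.361 m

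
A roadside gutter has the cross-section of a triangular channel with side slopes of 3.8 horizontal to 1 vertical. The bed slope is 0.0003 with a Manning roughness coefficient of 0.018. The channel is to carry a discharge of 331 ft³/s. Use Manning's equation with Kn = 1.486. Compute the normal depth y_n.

Manning's equation rearranged: A R^(2/3) = nQ / (1.486·√S) = 0.018 × 331 / (1.486 × √0.0003) = 231.5.
Trying y = 4.39 ft: A R^(2/3) = 121 — too small.
Trying y = 6.77 ft: A R^(2/3) = 384 — too large.
Trying y = 5.6 ft: A R^(2/3) = 231.5 — ≈ 231.5.

y_n = 5.6 ft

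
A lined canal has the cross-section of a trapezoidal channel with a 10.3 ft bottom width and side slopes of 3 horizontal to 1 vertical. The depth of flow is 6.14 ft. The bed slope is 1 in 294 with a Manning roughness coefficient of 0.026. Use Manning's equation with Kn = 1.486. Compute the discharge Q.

Q = 1380 ft³/s

With bottom width b = 10.3 ft and side slope z = 3: A = (b + zy)y = (10.3 + 3×6.14)×6.14 = 176.3 ft²; P = b + 2y√(1+z²) = 10.3 + 2×6.14×3.162 = 49.13 ft.
Hydraulic radius R = A/P = 176.3/49.13 = 3.589 ft.
Manning's equation: Q = (1.486/n) A R^(2/3) S^(1/2) = (1.486/0.026) × 176.3 × 3.589^(2/3) × 0.003401^(1/2) = 1380 ft³/s.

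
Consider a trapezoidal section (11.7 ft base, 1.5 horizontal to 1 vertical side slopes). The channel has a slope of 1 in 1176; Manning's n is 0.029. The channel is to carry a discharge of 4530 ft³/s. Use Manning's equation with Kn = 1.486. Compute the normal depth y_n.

y_n = 18 ft

Manning's equation rearranged: A R^(2/3) = nQ / (1.486·√S) = 0.029 × 4530 / (1.486 × √0.0008503) = 3032.
At y = 20.8 ft: A R^(2/3) = 4222 — high.
At y = 16.1 ft: A R^(2/3) = 2361 — low.
At y = 18 ft: A R^(2/3) = 3035 — close enough.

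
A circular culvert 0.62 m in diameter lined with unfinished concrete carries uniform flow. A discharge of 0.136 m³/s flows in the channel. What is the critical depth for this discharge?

y_c = 0.234 m

At critical depth, Q² T / (g A³) = 1, i.e. A³/T = Q²/g = 0.136²/9.81 = 0.001885.
Try y = 0.199 m: A³/T = 0.001011 — short.
Try y = 0.276 m: A³/T = 0.003558 — over.
Try y = 0.234 m: A³/T = 0.001888 — close enough.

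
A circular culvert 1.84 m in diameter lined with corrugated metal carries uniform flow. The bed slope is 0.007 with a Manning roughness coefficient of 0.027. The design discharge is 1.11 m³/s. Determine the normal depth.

y_n = 0.595 m

Manning's equation rearranged: A R^(2/3) = nQ / (1·√S) = 0.027 × 1.11 / (√0.007) = 0.3582.
At y = 0.47 m: A R^(2/3) = 0.2265 — low.
At y = 0.657 m: A R^(2/3) = 0.4326 — high.
At y = 0.595 m: A R^(2/3) = 0.3585 — ≈ 0.3582.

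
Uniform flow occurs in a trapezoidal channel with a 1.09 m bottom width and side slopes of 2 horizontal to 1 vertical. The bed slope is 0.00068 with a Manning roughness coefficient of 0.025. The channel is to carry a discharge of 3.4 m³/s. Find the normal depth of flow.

y_n = 1.22 m

Manning's equation rearranged: A R^(2/3) = nQ / (1·√S) = 0.025 × 3.4 / (√0.00068) = 3.26.
At y = 1.38 m: A R^(2/3) = 4.314 — high.
At y = 1.05 m: A R^(2/3) = 2.327 — low.
At y = 1.22 m: A R^(2/3) = 3.258 — matches.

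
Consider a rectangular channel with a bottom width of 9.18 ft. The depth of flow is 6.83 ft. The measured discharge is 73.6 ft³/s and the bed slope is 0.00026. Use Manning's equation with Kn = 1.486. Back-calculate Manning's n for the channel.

Flow area A = b·y = 9.18 × 6.83 = 62.7 ft². Wetted perimeter P = b + 2y = 9.18 + 2×6.83 = 22.84 ft.
Hydraulic radius R = A/P = 62.7/22.84 = 2.745 ft.
Rearranging Manning's equation: n = (1.486/Q) A R^(2/3) S^(1/2) = (1.486/73.6) × 62.7 × 2.745^(2/3) × √0.00026 = 0.04.

n = 0.04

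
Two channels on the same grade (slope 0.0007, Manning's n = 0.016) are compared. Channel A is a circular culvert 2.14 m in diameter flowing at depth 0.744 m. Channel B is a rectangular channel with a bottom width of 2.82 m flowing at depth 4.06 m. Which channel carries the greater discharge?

channel B

Channel A: For a circular section of diameter D = 2.14 m at depth y = 0.744 m, the central angle is θ = 2 arccos(1 − 2y/D) = 2.522 rad. Then A = (D²/8)(θ − sin θ) = 1.112 m² and P = Dθ/2 = 2.699 m. Hydraulic radius R = A/P = 1.112/2.699 = 0.4119 m. Q_A = (1/0.016)·1.112·0.4119^(2/3)·√0.0007 = 1.018 m³/s.
Channel B: Flow area A = b·y = 2.82 × 4.06 = 11.45 m². Wetted perimeter P = b + 2y = 2.82 + 2×4.06 = 10.94 m. Hydraulic radius R = A/P = 11.45/10.94 = 1.047 m. Q_B = (1/0.016)·11.45·1.047^(2/3)·√0.0007 = 19.52 m³/s.
Q_A = 1.018 m³/s vs Q_B = 19.52 m³/s, so channel B carries more.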